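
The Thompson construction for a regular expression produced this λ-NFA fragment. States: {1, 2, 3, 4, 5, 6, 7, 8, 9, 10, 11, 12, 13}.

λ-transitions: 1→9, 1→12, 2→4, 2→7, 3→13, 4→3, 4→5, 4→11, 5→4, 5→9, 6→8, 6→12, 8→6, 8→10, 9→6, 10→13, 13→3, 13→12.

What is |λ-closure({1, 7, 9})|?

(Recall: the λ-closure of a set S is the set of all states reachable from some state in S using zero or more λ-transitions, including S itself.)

9

Start with {1, 7, 9}.
From 1 via λ: add 12.
From 9 via λ: add 6.
From 6 via λ: add 8.
From 8 via λ: add 10.
From 10 via λ: add 13.
From 13 via λ: add 3.
λ-closure = {1, 3, 6, 7, 8, 9, 10, 12, 13}, which has 9 states.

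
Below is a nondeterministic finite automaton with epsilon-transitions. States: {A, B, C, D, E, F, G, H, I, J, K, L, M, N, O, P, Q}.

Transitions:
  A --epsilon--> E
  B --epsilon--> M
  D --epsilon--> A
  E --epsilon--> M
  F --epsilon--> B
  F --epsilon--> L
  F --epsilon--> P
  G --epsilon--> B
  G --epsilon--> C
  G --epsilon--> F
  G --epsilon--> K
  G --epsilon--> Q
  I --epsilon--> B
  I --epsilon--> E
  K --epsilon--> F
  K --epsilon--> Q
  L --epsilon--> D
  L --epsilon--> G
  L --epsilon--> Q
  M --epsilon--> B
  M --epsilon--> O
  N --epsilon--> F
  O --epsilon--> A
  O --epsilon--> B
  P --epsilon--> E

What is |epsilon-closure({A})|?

5

Start with {A}.
From A via epsilon: add E.
From E via epsilon: add M.
From M via epsilon: add B, O.
epsilon-closure = {A, B, E, M, O}, which has 5 states.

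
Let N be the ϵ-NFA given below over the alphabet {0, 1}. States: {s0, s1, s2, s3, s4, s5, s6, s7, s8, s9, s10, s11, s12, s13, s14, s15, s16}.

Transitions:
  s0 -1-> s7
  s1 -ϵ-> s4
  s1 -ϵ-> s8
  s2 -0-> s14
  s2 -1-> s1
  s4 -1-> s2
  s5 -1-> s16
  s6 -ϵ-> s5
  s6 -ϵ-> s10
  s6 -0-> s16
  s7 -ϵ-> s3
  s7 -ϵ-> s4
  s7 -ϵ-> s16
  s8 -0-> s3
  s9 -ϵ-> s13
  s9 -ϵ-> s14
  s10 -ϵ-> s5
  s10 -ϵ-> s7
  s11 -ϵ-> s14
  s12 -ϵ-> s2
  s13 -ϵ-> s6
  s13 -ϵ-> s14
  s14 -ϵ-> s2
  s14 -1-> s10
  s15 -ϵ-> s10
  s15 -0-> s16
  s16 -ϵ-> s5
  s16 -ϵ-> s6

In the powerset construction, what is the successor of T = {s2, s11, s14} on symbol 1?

s2 on 1 → {s1}.
s14 on 1 → {s10}.
No 1-transition from s11.
Union after reading 1: {s1, s10}.
Now take the ϵ-closure:
From s1 via ϵ: add s4, s8.
From s10 via ϵ: add s5, s7.
From s7 via ϵ: add s3, s16.
From s16 via ϵ: add s6.
No new states can be added; the closed set is {s1, s3, s4, s5, s6, s7, s8, s10, s16}.

{s1, s3, s4, s5, s6, s7, s8, s10, s16}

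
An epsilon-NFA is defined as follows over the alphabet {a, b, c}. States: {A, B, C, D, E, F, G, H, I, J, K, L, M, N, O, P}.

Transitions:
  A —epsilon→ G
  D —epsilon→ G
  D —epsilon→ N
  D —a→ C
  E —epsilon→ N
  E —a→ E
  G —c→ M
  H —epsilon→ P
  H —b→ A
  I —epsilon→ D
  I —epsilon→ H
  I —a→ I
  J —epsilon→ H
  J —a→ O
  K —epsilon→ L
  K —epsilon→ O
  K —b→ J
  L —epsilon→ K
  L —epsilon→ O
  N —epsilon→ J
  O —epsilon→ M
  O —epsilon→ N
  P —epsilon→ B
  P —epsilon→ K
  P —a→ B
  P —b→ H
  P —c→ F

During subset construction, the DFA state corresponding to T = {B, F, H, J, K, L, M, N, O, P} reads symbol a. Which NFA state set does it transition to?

{B, H, J, K, L, M, N, O, P}

J on a → {O}.
P on a → {B}.
No a-transition from B, F, H, K, L, M, N, O.
Union after reading a: {B, O}.
Now take the epsilon-closure:
From O via epsilon: add M, N.
From N via epsilon: add J.
From J via epsilon: add H.
From H via epsilon: add P.
From P via epsilon: add K.
From K via epsilon: add L.
No new states can be added; the closed set is {B, H, J, K, L, M, N, O, P}.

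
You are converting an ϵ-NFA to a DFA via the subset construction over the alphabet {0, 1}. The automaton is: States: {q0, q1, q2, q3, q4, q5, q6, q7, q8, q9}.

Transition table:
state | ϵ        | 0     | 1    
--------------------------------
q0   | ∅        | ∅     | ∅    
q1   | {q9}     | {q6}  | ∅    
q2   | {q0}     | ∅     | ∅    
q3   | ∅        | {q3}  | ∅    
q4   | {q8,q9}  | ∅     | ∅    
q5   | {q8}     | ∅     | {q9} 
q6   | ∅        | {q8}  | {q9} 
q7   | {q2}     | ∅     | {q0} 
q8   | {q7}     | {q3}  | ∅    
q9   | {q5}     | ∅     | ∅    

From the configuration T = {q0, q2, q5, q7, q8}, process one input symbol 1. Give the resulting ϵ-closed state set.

q5 on 1 → {q9}.
q7 on 1 → {q0}.
No 1-transition from q0, q2, q8.
Union after reading 1: {q0, q9}.
Now take the ϵ-closure:
From q9 via ϵ: add q5.
From q5 via ϵ: add q8.
From q8 via ϵ: add q7.
From q7 via ϵ: add q2.
No new states can be added; the closed set is {q0, q2, q5, q7, q8, q9}.

{q0, q2, q5, q7, q8, q9}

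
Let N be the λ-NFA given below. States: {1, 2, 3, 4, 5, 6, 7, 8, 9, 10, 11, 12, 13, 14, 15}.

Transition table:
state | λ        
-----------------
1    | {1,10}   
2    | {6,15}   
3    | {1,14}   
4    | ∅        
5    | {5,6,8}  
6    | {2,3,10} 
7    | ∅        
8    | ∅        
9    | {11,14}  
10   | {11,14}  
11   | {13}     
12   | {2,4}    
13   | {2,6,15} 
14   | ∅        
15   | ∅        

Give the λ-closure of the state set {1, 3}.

Start with {1, 3}.
From 1 via λ: add 10.
From 3 via λ: add 14.
From 10 via λ: add 11.
From 11 via λ: add 13.
From 13 via λ: add 2, 6, 15.
No new states can be added; the closed set is {1, 2, 3, 6, 10, 11, 13, 14, 15}.

{1, 2, 3, 6, 10, 11, 13, 14, 15}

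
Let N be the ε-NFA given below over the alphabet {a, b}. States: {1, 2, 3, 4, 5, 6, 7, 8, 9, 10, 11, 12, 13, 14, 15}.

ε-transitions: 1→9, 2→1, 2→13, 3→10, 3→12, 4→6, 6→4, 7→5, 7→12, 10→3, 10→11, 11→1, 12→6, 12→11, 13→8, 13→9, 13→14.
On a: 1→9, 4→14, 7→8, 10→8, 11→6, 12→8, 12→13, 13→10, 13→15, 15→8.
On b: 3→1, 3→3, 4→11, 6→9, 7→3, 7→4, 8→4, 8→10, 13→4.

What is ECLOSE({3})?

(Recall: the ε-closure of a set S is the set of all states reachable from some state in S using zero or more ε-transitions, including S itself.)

{1, 3, 4, 6, 9, 10, 11, 12}

Start with {3}.
From 3 via ε: add 10, 12.
From 10 via ε: add 11.
From 12 via ε: add 6.
From 6 via ε: add 4.
From 11 via ε: add 1.
From 1 via ε: add 9.
No new states can be added; the closed set is {1, 3, 4, 6, 9, 10, 11, 12}.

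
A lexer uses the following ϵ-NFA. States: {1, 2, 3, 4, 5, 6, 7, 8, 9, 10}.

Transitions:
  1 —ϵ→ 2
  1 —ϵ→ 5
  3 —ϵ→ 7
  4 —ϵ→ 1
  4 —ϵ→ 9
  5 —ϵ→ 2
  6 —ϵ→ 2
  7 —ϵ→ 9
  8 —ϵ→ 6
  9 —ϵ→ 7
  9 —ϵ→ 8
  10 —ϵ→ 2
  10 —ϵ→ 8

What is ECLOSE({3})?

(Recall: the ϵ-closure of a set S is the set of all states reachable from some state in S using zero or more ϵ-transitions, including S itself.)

{2, 3, 6, 7, 8, 9}

Start with {3}.
From 3 via ϵ: add 7.
From 7 via ϵ: add 9.
From 9 via ϵ: add 8.
From 8 via ϵ: add 6.
From 6 via ϵ: add 2.
No new states can be added; the closed set is {2, 3, 6, 7, 8, 9}.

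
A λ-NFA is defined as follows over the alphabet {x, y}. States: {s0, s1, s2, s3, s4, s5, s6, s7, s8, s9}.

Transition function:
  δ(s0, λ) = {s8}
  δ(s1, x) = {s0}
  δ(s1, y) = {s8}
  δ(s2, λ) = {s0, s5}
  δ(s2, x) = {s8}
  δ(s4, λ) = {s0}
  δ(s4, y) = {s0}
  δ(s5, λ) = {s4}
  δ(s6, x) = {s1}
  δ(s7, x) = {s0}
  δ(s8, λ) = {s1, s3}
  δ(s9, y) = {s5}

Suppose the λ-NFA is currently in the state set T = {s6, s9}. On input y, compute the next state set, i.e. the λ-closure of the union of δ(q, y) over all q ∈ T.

s9 on y → {s5}.
No y-transition from s6.
Union after reading y: {s5}.
Now take the λ-closure:
From s5 via λ: add s4.
From s4 via λ: add s0.
From s0 via λ: add s8.
From s8 via λ: add s1, s3.
No new states can be added; the closed set is {s0, s1, s3, s4, s5, s8}.

{s0, s1, s3, s4, s5, s8}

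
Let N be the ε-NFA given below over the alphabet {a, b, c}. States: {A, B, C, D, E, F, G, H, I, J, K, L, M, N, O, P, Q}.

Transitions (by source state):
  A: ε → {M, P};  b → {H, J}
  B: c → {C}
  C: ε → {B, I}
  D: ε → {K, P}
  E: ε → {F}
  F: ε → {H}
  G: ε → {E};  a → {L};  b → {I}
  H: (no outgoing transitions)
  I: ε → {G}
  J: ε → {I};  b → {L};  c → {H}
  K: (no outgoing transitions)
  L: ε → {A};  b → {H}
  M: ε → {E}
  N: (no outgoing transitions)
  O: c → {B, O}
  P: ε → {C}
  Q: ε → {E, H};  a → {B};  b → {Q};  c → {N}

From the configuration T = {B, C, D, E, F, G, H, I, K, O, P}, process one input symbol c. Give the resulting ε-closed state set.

B on c → {C}.
O on c → {B, O}.
No c-transition from C, D, E, F, G, H, I, K, P.
Union after reading c: {B, C, O}.
Now take the ε-closure:
From C via ε: add I.
From I via ε: add G.
From G via ε: add E.
From E via ε: add F.
From F via ε: add H.
No new states can be added; the closed set is {B, C, E, F, G, H, I, O}.

{B, C, E, F, G, H, I, O}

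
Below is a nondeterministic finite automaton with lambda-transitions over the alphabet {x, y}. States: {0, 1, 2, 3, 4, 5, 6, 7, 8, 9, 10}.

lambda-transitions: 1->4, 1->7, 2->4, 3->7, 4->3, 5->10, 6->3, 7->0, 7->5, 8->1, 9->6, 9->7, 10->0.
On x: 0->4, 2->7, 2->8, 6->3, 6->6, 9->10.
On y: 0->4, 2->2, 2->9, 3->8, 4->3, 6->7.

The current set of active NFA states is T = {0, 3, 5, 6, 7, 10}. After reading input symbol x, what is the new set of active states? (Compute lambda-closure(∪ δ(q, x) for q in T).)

{0, 3, 4, 5, 6, 7, 10}

0 on x → {4}.
6 on x → {3, 6}.
No x-transition from 3, 5, 7, 10.
Union after reading x: {3, 4, 6}.
Now take the lambda-closure:
From 3 via lambda: add 7.
From 7 via lambda: add 0, 5.
From 5 via lambda: add 10.
No new states can be added; the closed set is {0, 3, 4, 5, 6, 7, 10}.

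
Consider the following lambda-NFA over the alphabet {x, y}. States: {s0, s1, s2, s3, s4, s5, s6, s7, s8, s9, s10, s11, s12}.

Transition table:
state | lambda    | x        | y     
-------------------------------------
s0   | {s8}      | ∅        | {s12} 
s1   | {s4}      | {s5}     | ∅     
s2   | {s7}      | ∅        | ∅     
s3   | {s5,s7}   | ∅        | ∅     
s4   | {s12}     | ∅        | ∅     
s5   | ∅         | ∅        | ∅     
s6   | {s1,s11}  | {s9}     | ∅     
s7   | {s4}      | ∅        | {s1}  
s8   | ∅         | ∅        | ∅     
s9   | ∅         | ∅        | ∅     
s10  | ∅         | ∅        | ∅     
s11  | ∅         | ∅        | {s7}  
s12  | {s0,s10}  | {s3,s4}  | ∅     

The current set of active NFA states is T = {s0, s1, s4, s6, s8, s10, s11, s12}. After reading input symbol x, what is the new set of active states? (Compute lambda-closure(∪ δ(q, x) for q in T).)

{s0, s3, s4, s5, s7, s8, s9, s10, s12}

s1 on x → {s5}.
s6 on x → {s9}.
s12 on x → {s3, s4}.
No x-transition from s0, s4, s8, s10, s11.
Union after reading x: {s3, s4, s5, s9}.
Now take the lambda-closure:
From s3 via lambda: add s7.
From s4 via lambda: add s12.
From s12 via lambda: add s0, s10.
From s0 via lambda: add s8.
No new states can be added; the closed set is {s0, s3, s4, s5, s7, s8, s9, s10, s12}.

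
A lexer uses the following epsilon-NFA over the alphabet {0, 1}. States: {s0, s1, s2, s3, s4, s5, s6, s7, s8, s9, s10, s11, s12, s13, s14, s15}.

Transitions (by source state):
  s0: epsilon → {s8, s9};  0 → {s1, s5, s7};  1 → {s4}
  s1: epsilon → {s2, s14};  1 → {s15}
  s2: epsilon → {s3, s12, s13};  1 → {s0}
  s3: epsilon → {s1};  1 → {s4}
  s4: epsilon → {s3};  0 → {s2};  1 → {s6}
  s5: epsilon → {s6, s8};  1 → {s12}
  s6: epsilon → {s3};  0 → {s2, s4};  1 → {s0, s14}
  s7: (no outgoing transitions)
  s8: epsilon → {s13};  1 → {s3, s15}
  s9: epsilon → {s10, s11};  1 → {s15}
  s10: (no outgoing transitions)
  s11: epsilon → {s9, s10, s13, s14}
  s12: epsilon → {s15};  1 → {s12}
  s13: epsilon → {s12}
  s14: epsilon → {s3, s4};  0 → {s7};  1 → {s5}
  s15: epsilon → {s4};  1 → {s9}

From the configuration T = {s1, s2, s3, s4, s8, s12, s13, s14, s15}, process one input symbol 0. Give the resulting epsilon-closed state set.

s4 on 0 → {s2}.
s14 on 0 → {s7}.
No 0-transition from s1, s2, s3, s8, s12, s13, s15.
Union after reading 0: {s2, s7}.
Now take the epsilon-closure:
From s2 via epsilon: add s3, s12, s13.
From s3 via epsilon: add s1.
From s12 via epsilon: add s15.
From s1 via epsilon: add s14.
From s15 via epsilon: add s4.
No new states can be added; the closed set is {s1, s2, s3, s4, s7, s12, s13, s14, s15}.

{s1, s2, s3, s4, s7, s12, s13, s14, s15}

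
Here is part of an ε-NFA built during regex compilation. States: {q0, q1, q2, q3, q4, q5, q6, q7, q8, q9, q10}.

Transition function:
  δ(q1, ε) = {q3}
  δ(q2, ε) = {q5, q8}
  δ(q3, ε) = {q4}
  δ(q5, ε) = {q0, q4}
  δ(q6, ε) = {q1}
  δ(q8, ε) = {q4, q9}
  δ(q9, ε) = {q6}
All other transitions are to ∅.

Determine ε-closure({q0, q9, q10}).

Start with {q0, q9, q10}.
From q9 via ε: add q6.
From q6 via ε: add q1.
From q1 via ε: add q3.
From q3 via ε: add q4.
No new states can be added; the closed set is {q0, q1, q3, q4, q6, q9, q10}.

{q0, q1, q3, q4, q6, q9, q10}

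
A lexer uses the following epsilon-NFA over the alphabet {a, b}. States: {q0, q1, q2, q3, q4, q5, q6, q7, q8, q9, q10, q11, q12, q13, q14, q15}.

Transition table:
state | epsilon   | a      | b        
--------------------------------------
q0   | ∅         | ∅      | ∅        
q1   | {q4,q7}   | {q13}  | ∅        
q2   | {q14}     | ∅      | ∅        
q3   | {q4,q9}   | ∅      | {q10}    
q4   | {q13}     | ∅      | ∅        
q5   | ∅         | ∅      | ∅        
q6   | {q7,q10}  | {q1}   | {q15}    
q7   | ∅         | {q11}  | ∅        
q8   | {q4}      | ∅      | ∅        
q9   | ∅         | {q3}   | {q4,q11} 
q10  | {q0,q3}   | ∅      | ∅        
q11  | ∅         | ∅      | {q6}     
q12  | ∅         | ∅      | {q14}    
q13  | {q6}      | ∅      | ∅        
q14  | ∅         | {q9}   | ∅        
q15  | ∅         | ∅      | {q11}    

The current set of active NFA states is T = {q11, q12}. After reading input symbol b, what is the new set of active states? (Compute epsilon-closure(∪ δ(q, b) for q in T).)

{q0, q3, q4, q6, q7, q9, q10, q13, q14}

q11 on b → {q6}.
q12 on b → {q14}.
Union after reading b: {q6, q14}.
Now take the epsilon-closure:
From q6 via epsilon: add q7, q10.
From q10 via epsilon: add q0, q3.
From q3 via epsilon: add q4, q9.
From q4 via epsilon: add q13.
No new states can be added; the closed set is {q0, q3, q4, q6, q7, q9, q10, q13, q14}.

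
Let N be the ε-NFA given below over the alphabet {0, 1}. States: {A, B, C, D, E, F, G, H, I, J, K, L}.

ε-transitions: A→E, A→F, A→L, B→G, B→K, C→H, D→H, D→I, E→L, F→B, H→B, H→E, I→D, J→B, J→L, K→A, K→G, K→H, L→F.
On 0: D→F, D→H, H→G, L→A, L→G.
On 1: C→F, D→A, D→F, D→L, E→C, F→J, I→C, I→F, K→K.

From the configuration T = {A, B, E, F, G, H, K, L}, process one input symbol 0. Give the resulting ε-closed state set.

{A, B, E, F, G, H, K, L}

H on 0 → {G}.
L on 0 → {A, G}.
No 0-transition from A, B, E, F, G, K.
Union after reading 0: {A, G}.
Now take the ε-closure:
From A via ε: add E, F, L.
From F via ε: add B.
From B via ε: add K.
From K via ε: add H.
No new states can be added; the closed set is {A, B, E, F, G, H, K, L}.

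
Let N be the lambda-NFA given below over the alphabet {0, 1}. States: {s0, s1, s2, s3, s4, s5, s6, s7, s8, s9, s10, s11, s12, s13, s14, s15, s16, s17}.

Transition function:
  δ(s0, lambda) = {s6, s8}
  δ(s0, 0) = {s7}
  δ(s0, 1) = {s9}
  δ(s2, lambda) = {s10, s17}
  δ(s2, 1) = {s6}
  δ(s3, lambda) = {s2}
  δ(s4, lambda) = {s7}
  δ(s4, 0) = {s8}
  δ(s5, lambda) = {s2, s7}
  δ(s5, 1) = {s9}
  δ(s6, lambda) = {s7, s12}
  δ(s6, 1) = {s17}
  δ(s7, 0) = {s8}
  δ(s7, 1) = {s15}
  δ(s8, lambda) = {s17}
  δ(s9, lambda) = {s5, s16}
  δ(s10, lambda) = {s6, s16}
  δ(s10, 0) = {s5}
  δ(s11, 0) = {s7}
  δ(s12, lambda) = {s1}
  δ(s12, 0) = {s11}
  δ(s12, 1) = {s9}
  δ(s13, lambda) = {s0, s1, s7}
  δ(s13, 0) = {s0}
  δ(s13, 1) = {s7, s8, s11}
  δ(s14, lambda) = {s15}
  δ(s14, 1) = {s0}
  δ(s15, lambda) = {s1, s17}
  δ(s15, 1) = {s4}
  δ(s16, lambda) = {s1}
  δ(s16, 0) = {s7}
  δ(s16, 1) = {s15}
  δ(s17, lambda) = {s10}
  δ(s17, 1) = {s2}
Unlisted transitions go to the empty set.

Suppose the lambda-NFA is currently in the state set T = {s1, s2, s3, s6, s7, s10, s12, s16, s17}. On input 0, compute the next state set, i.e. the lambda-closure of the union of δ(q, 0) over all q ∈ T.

{s1, s2, s5, s6, s7, s8, s10, s11, s12, s16, s17}

s7 on 0 → {s8}.
s10 on 0 → {s5}.
s12 on 0 → {s11}.
s16 on 0 → {s7}.
No 0-transition from s1, s2, s3, s6, s17.
Union after reading 0: {s5, s7, s8, s11}.
Now take the lambda-closure:
From s5 via lambda: add s2.
From s8 via lambda: add s17.
From s2 via lambda: add s10.
From s10 via lambda: add s6, s16.
From s6 via lambda: add s12.
From s16 via lambda: add s1.
No new states can be added; the closed set is {s1, s2, s5, s6, s7, s8, s10, s11, s12, s16, s17}.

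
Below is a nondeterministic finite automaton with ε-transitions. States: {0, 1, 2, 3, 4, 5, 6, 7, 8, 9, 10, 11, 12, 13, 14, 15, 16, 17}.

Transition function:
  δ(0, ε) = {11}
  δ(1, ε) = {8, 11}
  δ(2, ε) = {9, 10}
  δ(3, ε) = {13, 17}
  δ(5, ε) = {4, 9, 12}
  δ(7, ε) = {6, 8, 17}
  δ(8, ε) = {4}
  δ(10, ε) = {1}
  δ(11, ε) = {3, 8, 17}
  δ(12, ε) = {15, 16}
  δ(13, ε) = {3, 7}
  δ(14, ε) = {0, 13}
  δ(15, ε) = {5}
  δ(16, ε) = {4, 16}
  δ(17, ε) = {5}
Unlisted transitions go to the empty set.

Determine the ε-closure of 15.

{4, 5, 9, 12, 15, 16}

Start with {15}.
From 15 via ε: add 5.
From 5 via ε: add 4, 9, 12.
From 12 via ε: add 16.
No new states can be added; the closed set is {4, 5, 9, 12, 15, 16}.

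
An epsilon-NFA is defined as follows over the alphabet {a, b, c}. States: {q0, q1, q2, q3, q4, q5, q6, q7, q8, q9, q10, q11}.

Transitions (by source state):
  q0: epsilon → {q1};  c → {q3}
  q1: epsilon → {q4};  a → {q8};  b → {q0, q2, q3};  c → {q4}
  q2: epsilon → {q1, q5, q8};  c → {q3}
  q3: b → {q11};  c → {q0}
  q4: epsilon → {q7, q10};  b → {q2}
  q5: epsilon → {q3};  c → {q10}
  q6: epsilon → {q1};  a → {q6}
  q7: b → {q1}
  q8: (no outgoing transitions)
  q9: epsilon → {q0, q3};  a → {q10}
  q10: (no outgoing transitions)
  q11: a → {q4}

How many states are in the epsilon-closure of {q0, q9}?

7

Start with {q0, q9}.
From q0 via epsilon: add q1.
From q9 via epsilon: add q3.
From q1 via epsilon: add q4.
From q4 via epsilon: add q7, q10.
epsilon-closure = {q0, q1, q3, q4, q7, q9, q10}, which has 7 states.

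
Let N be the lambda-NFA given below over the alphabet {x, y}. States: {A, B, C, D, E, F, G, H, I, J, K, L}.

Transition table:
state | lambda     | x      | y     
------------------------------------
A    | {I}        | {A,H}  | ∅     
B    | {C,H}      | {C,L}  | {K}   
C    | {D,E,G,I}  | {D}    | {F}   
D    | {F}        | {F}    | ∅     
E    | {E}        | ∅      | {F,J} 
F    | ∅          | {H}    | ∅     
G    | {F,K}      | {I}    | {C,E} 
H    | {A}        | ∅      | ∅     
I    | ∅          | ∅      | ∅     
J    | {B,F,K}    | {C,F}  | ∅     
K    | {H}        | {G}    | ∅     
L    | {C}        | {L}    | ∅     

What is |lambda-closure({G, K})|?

Start with {G, K}.
From G via lambda: add F.
From K via lambda: add H.
From H via lambda: add A.
From A via lambda: add I.
lambda-closure = {A, F, G, H, I, K}, which has 6 states.

6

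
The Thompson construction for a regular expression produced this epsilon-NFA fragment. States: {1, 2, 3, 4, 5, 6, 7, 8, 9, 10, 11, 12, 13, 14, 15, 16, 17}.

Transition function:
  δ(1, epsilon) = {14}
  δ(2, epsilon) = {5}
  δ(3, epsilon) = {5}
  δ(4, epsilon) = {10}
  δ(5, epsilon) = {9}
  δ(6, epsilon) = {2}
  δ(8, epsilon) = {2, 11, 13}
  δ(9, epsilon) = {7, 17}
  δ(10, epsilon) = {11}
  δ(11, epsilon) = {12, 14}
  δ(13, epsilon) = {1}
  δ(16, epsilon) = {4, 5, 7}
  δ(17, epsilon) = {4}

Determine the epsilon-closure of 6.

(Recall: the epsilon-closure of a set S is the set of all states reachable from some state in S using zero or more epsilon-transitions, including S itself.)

Start with {6}.
From 6 via epsilon: add 2.
From 2 via epsilon: add 5.
From 5 via epsilon: add 9.
From 9 via epsilon: add 7, 17.
From 17 via epsilon: add 4.
From 4 via epsilon: add 10.
From 10 via epsilon: add 11.
From 11 via epsilon: add 12, 14.
No new states can be added; the closed set is {2, 4, 5, 6, 7, 9, 10, 11, 12, 14, 17}.

{2, 4, 5, 6, 7, 9, 10, 11, 12, 14, 17}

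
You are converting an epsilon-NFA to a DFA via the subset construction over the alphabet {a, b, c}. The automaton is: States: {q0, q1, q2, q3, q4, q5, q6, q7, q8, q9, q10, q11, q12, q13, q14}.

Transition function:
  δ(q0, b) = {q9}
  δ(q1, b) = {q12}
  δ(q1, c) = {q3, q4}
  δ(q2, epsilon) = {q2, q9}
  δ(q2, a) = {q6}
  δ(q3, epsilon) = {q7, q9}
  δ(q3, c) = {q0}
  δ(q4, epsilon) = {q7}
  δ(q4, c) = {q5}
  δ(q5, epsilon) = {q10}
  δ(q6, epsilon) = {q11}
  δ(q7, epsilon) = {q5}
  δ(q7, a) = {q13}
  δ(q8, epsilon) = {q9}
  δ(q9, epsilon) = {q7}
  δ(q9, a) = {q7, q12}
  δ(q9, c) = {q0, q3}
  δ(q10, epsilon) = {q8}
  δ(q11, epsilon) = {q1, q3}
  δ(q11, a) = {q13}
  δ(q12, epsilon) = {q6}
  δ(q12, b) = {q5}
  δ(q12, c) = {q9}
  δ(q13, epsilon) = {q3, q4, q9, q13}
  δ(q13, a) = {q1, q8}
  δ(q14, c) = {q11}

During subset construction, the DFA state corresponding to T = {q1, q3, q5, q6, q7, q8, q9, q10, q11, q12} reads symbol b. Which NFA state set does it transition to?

q1 on b → {q12}.
q12 on b → {q5}.
No b-transition from q3, q5, q6, q7, q8, q9, q10, q11.
Union after reading b: {q5, q12}.
Now take the epsilon-closure:
From q5 via epsilon: add q10.
From q12 via epsilon: add q6.
From q6 via epsilon: add q11.
From q10 via epsilon: add q8.
From q8 via epsilon: add q9.
From q11 via epsilon: add q1, q3.
From q3 via epsilon: add q7.
No new states can be added; the closed set is {q1, q3, q5, q6, q7, q8, q9, q10, q11, q12}.

{q1, q3, q5, q6, q7, q8, q9, q10, q11, q12}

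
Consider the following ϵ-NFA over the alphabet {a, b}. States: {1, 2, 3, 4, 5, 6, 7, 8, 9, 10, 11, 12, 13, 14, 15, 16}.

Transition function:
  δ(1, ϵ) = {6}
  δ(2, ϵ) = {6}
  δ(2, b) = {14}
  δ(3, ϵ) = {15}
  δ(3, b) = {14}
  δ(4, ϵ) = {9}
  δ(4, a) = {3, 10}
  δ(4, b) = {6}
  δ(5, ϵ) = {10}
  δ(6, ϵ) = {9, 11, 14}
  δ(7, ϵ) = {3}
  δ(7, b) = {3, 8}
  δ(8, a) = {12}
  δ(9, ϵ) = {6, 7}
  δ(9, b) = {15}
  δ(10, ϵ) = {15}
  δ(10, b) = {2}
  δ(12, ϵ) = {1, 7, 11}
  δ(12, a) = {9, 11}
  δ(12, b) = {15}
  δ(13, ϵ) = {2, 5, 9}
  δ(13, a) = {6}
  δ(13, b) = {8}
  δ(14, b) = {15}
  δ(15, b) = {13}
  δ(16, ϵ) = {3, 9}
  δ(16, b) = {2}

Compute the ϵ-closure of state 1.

{1, 3, 6, 7, 9, 11, 14, 15}

Start with {1}.
From 1 via ϵ: add 6.
From 6 via ϵ: add 9, 11, 14.
From 9 via ϵ: add 7.
From 7 via ϵ: add 3.
From 3 via ϵ: add 15.
No new states can be added; the closed set is {1, 3, 6, 7, 9, 11, 14, 15}.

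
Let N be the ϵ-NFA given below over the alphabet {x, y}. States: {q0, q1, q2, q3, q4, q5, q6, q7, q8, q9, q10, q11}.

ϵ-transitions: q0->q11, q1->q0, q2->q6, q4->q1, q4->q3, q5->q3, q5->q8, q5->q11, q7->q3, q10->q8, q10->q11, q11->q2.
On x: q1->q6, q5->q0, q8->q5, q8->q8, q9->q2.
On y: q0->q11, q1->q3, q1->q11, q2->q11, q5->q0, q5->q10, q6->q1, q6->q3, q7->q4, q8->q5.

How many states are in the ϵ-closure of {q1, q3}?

Start with {q1, q3}.
From q1 via ϵ: add q0.
From q0 via ϵ: add q11.
From q11 via ϵ: add q2.
From q2 via ϵ: add q6.
ϵ-closure = {q0, q1, q2, q3, q6, q11}, which has 6 states.

6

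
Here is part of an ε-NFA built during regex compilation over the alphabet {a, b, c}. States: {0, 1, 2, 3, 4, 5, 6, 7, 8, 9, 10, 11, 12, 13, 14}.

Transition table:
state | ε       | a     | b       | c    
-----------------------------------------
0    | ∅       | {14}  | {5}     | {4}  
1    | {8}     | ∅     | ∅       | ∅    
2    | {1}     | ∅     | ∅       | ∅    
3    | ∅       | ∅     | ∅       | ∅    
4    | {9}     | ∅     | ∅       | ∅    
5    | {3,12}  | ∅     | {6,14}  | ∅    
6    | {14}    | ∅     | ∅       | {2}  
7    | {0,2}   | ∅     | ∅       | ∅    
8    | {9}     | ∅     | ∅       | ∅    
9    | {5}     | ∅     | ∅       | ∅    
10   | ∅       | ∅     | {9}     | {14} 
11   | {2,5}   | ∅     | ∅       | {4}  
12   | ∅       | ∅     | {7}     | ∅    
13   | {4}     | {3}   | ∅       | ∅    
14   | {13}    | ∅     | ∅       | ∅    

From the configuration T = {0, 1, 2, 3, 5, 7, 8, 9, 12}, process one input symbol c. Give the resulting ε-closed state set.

0 on c → {4}.
No c-transition from 1, 2, 3, 5, 7, 8, 9, 12.
Union after reading c: {4}.
Now take the ε-closure:
From 4 via ε: add 9.
From 9 via ε: add 5.
From 5 via ε: add 3, 12.
No new states can be added; the closed set is {3, 4, 5, 9, 12}.

{3, 4, 5, 9, 12}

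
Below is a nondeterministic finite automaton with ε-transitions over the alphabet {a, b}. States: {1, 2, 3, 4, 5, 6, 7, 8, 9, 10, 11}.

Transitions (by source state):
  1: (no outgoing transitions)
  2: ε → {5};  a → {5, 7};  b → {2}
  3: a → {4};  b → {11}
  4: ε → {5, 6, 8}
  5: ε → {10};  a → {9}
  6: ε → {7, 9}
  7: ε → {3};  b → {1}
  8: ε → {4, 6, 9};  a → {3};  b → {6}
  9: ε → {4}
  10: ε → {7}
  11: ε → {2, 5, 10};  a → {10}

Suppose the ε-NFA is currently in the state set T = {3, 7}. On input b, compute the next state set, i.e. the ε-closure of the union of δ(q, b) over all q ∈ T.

{1, 2, 3, 5, 7, 10, 11}

3 on b → {11}.
7 on b → {1}.
Union after reading b: {1, 11}.
Now take the ε-closure:
From 11 via ε: add 2, 5, 10.
From 10 via ε: add 7.
From 7 via ε: add 3.
No new states can be added; the closed set is {1, 2, 3, 5, 7, 10, 11}.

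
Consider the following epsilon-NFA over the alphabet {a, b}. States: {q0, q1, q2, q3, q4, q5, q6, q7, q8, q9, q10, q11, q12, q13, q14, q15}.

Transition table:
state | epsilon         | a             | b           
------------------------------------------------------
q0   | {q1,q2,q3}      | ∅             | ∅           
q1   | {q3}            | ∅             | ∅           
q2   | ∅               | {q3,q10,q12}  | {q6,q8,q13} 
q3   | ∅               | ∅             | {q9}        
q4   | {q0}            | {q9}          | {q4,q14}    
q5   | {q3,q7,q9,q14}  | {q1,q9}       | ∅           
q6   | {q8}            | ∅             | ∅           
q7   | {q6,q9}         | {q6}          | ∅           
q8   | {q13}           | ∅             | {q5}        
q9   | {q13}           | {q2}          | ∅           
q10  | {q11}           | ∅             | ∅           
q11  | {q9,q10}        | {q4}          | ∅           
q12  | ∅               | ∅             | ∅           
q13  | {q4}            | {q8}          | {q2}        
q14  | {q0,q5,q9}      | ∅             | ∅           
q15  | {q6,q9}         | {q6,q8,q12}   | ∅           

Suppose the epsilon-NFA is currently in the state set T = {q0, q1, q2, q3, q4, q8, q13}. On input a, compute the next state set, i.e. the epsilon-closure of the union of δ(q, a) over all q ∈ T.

q2 on a → {q3, q10, q12}.
q4 on a → {q9}.
q13 on a → {q8}.
No a-transition from q0, q1, q3, q8.
Union after reading a: {q3, q8, q9, q10, q12}.
Now take the epsilon-closure:
From q8 via epsilon: add q13.
From q10 via epsilon: add q11.
From q13 via epsilon: add q4.
From q4 via epsilon: add q0.
From q0 via epsilon: add q1, q2.
No new states can be added; the closed set is {q0, q1, q2, q3, q4, q8, q9, q10, q11, q12, q13}.

{q0, q1, q2, q3, q4, q8, q9, q10, q11, q12, q13}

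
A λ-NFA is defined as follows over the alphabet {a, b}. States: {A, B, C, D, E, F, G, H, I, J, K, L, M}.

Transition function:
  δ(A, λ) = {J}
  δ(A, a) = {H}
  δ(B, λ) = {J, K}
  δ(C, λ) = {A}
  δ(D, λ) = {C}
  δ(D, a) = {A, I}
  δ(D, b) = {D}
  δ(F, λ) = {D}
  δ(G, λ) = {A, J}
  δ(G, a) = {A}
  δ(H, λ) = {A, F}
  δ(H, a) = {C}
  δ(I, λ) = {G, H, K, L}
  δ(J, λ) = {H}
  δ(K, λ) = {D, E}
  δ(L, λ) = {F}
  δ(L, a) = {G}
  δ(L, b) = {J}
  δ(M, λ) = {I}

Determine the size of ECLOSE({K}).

Start with {K}.
From K via λ: add D, E.
From D via λ: add C.
From C via λ: add A.
From A via λ: add J.
From J via λ: add H.
From H via λ: add F.
λ-closure = {A, C, D, E, F, H, J, K}, which has 8 states.

8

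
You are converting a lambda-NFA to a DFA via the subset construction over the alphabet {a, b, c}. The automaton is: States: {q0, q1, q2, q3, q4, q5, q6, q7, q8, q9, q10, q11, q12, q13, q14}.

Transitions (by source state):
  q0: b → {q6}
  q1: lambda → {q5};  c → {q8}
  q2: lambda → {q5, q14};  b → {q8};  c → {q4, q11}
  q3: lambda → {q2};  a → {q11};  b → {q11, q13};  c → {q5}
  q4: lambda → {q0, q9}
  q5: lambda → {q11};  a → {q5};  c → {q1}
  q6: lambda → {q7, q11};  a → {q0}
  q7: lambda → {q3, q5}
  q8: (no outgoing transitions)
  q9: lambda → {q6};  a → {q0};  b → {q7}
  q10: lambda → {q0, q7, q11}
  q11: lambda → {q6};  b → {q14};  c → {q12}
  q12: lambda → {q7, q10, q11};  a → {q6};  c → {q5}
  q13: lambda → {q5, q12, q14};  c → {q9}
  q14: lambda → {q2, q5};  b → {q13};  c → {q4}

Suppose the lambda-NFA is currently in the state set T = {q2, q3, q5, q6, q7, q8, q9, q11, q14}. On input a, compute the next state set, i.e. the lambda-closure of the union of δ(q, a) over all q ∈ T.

q3 on a → {q11}.
q5 on a → {q5}.
q6 on a → {q0}.
q9 on a → {q0}.
No a-transition from q2, q7, q8, q11, q14.
Union after reading a: {q0, q5, q11}.
Now take the lambda-closure:
From q11 via lambda: add q6.
From q6 via lambda: add q7.
From q7 via lambda: add q3.
From q3 via lambda: add q2.
From q2 via lambda: add q14.
No new states can be added; the closed set is {q0, q2, q3, q5, q6, q7, q11, q14}.

{q0, q2, q3, q5, q6, q7, q11, q14}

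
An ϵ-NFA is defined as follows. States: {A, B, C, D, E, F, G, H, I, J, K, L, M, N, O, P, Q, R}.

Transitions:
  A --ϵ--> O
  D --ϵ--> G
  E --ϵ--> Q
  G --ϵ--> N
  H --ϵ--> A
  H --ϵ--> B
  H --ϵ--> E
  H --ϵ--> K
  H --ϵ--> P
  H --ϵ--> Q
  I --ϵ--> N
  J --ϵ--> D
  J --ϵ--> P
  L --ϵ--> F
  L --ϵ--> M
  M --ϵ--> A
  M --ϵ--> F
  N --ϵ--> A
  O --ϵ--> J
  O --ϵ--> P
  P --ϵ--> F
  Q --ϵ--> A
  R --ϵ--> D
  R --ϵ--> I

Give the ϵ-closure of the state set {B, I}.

Start with {B, I}.
From I via ϵ: add N.
From N via ϵ: add A.
From A via ϵ: add O.
From O via ϵ: add J, P.
From J via ϵ: add D.
From P via ϵ: add F.
From D via ϵ: add G.
No new states can be added; the closed set is {A, B, D, F, G, I, J, N, O, P}.

{A, B, D, F, G, I, J, N, O, P}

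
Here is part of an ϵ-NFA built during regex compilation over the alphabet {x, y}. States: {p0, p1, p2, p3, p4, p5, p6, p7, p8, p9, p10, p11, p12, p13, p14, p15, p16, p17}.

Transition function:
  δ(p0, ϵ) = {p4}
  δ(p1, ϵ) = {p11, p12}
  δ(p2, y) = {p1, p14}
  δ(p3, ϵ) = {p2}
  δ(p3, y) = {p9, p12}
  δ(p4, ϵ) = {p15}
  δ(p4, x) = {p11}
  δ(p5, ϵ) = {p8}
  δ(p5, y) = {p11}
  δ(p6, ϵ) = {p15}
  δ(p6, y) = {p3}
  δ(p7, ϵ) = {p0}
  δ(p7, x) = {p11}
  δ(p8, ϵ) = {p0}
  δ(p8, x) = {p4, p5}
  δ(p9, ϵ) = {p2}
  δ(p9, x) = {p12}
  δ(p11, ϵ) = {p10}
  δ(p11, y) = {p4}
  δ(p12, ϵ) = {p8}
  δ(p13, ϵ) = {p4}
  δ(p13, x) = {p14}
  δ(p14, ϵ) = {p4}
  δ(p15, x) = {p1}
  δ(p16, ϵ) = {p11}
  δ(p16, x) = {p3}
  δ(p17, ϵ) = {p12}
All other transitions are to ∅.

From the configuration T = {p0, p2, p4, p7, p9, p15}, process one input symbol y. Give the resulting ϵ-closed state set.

{p0, p1, p4, p8, p10, p11, p12, p14, p15}

p2 on y → {p1, p14}.
No y-transition from p0, p4, p7, p9, p15.
Union after reading y: {p1, p14}.
Now take the ϵ-closure:
From p1 via ϵ: add p11, p12.
From p14 via ϵ: add p4.
From p4 via ϵ: add p15.
From p11 via ϵ: add p10.
From p12 via ϵ: add p8.
From p8 via ϵ: add p0.
No new states can be added; the closed set is {p0, p1, p4, p8, p10, p11, p12, p14, p15}.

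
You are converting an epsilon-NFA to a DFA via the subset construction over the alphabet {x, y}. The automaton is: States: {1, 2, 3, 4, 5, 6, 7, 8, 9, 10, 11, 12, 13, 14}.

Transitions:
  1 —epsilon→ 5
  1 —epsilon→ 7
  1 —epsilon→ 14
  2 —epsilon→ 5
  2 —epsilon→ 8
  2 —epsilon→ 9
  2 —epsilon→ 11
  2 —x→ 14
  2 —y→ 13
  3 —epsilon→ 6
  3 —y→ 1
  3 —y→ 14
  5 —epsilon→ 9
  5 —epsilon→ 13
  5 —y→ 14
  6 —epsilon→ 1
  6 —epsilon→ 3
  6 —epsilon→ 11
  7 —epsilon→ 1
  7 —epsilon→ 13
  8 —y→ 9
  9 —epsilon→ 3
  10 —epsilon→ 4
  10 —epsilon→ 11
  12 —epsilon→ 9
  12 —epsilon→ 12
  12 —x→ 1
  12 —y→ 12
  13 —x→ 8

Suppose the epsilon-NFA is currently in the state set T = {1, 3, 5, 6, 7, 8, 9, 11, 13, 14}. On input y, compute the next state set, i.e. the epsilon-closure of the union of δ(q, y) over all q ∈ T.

3 on y → {1, 14}.
5 on y → {14}.
8 on y → {9}.
No y-transition from 1, 6, 7, 9, 11, 13, 14.
Union after reading y: {1, 9, 14}.
Now take the epsilon-closure:
From 1 via epsilon: add 5, 7.
From 9 via epsilon: add 3.
From 3 via epsilon: add 6.
From 5 via epsilon: add 13.
From 6 via epsilon: add 11.
No new states can be added; the closed set is {1, 3, 5, 6, 7, 9, 11, 13, 14}.

{1, 3, 5, 6, 7, 9, 11, 13, 14}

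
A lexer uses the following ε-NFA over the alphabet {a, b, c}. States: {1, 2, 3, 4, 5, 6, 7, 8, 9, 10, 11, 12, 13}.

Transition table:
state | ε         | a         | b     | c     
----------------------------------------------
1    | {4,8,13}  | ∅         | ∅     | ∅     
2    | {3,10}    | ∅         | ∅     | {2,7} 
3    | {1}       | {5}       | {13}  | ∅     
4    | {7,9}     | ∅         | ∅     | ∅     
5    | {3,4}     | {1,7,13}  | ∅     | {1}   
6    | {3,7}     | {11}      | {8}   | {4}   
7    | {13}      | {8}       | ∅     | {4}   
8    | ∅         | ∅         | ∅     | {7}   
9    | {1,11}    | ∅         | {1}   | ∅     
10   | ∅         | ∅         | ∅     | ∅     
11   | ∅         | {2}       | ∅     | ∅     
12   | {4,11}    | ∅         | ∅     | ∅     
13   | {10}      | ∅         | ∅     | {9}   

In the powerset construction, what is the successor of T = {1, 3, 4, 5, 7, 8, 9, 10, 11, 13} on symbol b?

3 on b → {13}.
9 on b → {1}.
No b-transition from 1, 4, 5, 7, 8, 10, 11, 13.
Union after reading b: {1, 13}.
Now take the ε-closure:
From 1 via ε: add 4, 8.
From 13 via ε: add 10.
From 4 via ε: add 7, 9.
From 9 via ε: add 11.
No new states can be added; the closed set is {1, 4, 7, 8, 9, 10, 11, 13}.

{1, 4, 7, 8, 9, 10, 11, 13}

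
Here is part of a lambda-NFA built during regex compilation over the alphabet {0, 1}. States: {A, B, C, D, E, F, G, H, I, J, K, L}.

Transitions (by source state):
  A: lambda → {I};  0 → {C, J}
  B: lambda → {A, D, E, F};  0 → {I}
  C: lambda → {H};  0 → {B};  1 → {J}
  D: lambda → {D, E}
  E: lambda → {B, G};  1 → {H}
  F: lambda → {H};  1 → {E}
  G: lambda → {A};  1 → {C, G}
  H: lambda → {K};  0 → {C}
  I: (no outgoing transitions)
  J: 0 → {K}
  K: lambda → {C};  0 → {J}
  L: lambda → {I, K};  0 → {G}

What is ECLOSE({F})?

Start with {F}.
From F via lambda: add H.
From H via lambda: add K.
From K via lambda: add C.
No new states can be added; the closed set is {C, F, H, K}.

{C, F, H, K}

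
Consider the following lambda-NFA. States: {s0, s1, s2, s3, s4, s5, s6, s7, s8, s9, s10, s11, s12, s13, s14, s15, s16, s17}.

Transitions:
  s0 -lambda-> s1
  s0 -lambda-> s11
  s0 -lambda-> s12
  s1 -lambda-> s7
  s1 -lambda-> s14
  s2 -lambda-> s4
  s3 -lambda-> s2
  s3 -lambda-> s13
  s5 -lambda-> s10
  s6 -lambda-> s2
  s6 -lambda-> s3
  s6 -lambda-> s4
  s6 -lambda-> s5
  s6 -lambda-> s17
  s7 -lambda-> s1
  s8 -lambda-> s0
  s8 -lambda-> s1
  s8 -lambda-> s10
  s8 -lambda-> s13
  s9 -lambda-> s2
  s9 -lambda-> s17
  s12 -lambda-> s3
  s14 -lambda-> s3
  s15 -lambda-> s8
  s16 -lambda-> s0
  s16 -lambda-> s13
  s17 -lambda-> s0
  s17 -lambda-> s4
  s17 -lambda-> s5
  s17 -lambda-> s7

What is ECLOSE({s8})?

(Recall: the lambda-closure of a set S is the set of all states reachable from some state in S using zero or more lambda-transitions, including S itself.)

{s0, s1, s2, s3, s4, s7, s8, s10, s11, s12, s13, s14}

Start with {s8}.
From s8 via lambda: add s0, s1, s10, s13.
From s0 via lambda: add s11, s12.
From s1 via lambda: add s7, s14.
From s12 via lambda: add s3.
From s3 via lambda: add s2.
From s2 via lambda: add s4.
No new states can be added; the closed set is {s0, s1, s2, s3, s4, s7, s8, s10, s11, s12, s13, s14}.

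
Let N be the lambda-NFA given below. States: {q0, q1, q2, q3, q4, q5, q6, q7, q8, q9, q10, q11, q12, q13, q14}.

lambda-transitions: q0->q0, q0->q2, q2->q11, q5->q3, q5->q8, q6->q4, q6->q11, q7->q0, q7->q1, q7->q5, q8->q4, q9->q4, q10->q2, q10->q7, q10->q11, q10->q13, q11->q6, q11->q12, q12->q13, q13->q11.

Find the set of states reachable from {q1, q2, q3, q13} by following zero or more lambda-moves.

{q1, q2, q3, q4, q6, q11, q12, q13}

Start with {q1, q2, q3, q13}.
From q2 via lambda: add q11.
From q11 via lambda: add q6, q12.
From q6 via lambda: add q4.
No new states can be added; the closed set is {q1, q2, q3, q4, q6, q11, q12, q13}.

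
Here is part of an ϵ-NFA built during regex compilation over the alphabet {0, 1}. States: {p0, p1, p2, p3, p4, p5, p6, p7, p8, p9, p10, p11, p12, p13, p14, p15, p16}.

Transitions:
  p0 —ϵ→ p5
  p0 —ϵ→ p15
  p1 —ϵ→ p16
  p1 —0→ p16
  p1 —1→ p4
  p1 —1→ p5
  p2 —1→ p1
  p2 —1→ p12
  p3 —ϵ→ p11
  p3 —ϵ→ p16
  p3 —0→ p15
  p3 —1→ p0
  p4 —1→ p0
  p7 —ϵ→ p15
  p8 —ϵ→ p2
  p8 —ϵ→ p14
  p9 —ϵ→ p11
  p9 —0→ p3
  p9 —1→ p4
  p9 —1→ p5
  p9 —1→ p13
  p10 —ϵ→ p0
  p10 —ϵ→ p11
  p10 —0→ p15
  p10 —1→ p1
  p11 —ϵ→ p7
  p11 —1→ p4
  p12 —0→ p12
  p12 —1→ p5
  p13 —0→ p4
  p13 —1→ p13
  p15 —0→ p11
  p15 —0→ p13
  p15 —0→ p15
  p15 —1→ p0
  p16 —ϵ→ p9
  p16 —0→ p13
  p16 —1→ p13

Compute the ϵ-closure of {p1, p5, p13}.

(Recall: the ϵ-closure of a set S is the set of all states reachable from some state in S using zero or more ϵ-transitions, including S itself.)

{p1, p5, p7, p9, p11, p13, p15, p16}

Start with {p1, p5, p13}.
From p1 via ϵ: add p16.
From p16 via ϵ: add p9.
From p9 via ϵ: add p11.
From p11 via ϵ: add p7.
From p7 via ϵ: add p15.
No new states can be added; the closed set is {p1, p5, p7, p9, p11, p13, p15, p16}.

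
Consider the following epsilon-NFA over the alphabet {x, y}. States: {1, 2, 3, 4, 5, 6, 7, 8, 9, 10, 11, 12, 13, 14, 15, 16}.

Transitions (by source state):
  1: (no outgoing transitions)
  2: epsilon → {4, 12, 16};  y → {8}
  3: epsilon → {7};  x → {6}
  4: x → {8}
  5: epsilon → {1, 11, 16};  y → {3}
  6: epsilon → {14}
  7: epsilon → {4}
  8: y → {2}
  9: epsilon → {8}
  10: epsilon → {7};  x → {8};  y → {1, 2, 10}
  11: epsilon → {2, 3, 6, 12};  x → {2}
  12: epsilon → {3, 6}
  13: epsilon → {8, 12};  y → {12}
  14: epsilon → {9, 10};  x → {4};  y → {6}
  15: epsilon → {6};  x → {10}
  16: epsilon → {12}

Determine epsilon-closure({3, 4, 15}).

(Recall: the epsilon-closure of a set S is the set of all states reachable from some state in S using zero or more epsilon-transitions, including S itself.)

{3, 4, 6, 7, 8, 9, 10, 14, 15}

Start with {3, 4, 15}.
From 3 via epsilon: add 7.
From 15 via epsilon: add 6.
From 6 via epsilon: add 14.
From 14 via epsilon: add 9, 10.
From 9 via epsilon: add 8.
No new states can be added; the closed set is {3, 4, 6, 7, 8, 9, 10, 14, 15}.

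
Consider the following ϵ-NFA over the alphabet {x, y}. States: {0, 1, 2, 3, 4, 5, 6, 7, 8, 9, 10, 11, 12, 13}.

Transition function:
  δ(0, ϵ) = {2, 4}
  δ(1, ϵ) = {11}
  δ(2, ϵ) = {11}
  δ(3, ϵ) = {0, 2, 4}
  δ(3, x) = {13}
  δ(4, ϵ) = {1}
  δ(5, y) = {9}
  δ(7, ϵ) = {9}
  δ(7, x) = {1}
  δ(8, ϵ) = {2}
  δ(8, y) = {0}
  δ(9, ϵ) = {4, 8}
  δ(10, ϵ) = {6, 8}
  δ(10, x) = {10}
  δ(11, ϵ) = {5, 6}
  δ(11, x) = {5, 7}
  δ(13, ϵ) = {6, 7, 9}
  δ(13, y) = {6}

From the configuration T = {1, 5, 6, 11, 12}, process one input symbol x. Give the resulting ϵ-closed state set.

11 on x → {5, 7}.
No x-transition from 1, 5, 6, 12.
Union after reading x: {5, 7}.
Now take the ϵ-closure:
From 7 via ϵ: add 9.
From 9 via ϵ: add 4, 8.
From 4 via ϵ: add 1.
From 8 via ϵ: add 2.
From 1 via ϵ: add 11.
From 11 via ϵ: add 6.
No new states can be added; the closed set is {1, 2, 4, 5, 6, 7, 8, 9, 11}.

{1, 2, 4, 5, 6, 7, 8, 9, 11}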